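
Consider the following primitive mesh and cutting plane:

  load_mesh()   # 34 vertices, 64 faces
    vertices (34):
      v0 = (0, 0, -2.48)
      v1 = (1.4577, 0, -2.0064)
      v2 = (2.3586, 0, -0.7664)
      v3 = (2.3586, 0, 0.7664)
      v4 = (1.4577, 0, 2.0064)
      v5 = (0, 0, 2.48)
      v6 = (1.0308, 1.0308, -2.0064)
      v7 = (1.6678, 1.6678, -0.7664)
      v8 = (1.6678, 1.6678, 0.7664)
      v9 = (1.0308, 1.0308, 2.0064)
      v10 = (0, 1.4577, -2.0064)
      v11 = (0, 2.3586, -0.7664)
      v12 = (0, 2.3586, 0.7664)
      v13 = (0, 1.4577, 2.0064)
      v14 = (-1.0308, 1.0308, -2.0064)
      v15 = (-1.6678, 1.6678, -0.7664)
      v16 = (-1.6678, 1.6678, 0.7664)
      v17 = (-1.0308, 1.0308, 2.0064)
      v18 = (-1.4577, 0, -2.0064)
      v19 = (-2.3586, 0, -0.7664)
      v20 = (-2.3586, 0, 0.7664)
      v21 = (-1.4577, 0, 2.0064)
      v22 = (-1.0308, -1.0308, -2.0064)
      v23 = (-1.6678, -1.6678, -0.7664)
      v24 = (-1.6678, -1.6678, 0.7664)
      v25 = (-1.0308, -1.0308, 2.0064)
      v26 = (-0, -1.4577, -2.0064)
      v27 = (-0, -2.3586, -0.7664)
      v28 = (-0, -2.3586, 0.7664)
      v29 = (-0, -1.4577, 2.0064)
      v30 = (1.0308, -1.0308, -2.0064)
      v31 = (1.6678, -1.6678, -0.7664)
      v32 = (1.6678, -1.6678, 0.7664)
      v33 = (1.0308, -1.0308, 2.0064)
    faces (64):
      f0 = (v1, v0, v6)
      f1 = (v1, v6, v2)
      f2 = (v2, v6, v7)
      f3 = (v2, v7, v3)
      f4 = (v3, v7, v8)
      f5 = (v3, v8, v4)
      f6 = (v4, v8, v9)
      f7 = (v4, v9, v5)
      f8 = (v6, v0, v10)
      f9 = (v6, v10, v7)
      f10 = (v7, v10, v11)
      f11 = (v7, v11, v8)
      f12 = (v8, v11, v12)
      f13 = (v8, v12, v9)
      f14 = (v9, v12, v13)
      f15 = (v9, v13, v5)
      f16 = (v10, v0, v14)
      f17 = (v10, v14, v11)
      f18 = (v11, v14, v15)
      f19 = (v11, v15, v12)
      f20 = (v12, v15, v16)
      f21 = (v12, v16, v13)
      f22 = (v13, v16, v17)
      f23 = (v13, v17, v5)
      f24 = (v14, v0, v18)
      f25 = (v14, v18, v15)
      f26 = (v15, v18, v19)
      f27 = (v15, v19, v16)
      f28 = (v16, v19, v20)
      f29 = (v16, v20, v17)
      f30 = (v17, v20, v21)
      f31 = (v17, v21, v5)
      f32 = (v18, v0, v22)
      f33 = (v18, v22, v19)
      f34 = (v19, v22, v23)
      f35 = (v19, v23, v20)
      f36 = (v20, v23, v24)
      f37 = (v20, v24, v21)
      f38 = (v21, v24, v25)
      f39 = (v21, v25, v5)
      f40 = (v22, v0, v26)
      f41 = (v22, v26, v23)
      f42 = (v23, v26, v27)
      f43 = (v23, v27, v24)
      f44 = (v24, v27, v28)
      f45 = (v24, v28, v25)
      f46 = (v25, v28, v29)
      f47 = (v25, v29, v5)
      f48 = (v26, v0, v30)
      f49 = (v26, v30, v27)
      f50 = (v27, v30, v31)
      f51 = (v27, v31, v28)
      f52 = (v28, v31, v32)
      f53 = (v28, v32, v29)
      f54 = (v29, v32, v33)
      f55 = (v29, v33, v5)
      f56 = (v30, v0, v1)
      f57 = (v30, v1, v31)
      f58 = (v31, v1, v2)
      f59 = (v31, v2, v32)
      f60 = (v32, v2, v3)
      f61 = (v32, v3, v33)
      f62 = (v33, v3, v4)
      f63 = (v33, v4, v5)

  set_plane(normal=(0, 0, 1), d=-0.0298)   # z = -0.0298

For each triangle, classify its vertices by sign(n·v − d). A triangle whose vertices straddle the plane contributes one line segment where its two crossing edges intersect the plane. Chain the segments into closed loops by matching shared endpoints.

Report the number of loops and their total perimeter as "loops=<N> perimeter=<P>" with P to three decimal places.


Straddling triangles (16 of 64):
  (v2,v7,v3) [--+] → (1.99977, 0.866325, -0.0298)–(2.3586, 0, -0.0298)  len=0.9377
  (v3,v7,v8) [+-+] → (1.99977, 0.866325, -0.0298)–(1.6678, 1.6678, -0.0298)  len=0.8675
  (v7,v11,v8) [--+] → (0.801475, 2.02663, -0.0298)–(1.6678, 1.6678, -0.0298)  len=0.9377
  (v8,v11,v12) [+-+] → (0.801475, 2.02663, -0.0298)–(0, 2.3586, -0.0298)  len=0.8675
  (v11,v15,v12) [--+] → (-0.866325, 1.99977, -0.0298)–(0, 2.3586, -0.0298)  len=0.9377
  (v12,v15,v16) [+-+] → (-0.866325, 1.99977, -0.0298)–(-1.6678, 1.6678, -0.0298)  len=0.8675
  (v15,v19,v16) [--+] → (-2.02663, 0.801475, -0.0298)–(-1.6678, 1.6678, -0.0298)  len=0.9377
  (v16,v19,v20) [+-+] → (-2.02663, 0.801475, -0.0298)–(-2.3586, 0, -0.0298)  len=0.8675
  (v19,v23,v20) [--+] → (-1.99977, -0.866325, -0.0298)–(-2.3586, 0, -0.0298)  len=0.9377
  (v20,v23,v24) [+-+] → (-1.99977, -0.866325, -0.0298)–(-1.6678, -1.6678, -0.0298)  len=0.8675
  (v23,v27,v24) [--+] → (-0.801475, -2.02663, -0.0298)–(-1.6678, -1.6678, -0.0298)  len=0.9377
  (v24,v27,v28) [+-+] → (-0.801475, -2.02663, -0.0298)–(0, -2.3586, -0.0298)  len=0.8675
  (v27,v31,v28) [--+] → (0.866325, -1.99977, -0.0298)–(0, -2.3586, -0.0298)  len=0.9377
  (v28,v31,v32) [+-+] → (0.866325, -1.99977, -0.0298)–(1.6678, -1.6678, -0.0298)  len=0.8675
  (v31,v2,v32) [--+] → (2.02663, -0.801475, -0.0298)–(1.6678, -1.6678, -0.0298)  len=0.9377
  (v32,v2,v3) [+-+] → (2.02663, -0.801475, -0.0298)–(2.3586, 0, -0.0298)  len=0.8675

Chained into 1 loop(s):
  loop 1: 16 segments, perimeter = 14.4416
Total perimeter = 14.442

loops=1 perimeter=14.442


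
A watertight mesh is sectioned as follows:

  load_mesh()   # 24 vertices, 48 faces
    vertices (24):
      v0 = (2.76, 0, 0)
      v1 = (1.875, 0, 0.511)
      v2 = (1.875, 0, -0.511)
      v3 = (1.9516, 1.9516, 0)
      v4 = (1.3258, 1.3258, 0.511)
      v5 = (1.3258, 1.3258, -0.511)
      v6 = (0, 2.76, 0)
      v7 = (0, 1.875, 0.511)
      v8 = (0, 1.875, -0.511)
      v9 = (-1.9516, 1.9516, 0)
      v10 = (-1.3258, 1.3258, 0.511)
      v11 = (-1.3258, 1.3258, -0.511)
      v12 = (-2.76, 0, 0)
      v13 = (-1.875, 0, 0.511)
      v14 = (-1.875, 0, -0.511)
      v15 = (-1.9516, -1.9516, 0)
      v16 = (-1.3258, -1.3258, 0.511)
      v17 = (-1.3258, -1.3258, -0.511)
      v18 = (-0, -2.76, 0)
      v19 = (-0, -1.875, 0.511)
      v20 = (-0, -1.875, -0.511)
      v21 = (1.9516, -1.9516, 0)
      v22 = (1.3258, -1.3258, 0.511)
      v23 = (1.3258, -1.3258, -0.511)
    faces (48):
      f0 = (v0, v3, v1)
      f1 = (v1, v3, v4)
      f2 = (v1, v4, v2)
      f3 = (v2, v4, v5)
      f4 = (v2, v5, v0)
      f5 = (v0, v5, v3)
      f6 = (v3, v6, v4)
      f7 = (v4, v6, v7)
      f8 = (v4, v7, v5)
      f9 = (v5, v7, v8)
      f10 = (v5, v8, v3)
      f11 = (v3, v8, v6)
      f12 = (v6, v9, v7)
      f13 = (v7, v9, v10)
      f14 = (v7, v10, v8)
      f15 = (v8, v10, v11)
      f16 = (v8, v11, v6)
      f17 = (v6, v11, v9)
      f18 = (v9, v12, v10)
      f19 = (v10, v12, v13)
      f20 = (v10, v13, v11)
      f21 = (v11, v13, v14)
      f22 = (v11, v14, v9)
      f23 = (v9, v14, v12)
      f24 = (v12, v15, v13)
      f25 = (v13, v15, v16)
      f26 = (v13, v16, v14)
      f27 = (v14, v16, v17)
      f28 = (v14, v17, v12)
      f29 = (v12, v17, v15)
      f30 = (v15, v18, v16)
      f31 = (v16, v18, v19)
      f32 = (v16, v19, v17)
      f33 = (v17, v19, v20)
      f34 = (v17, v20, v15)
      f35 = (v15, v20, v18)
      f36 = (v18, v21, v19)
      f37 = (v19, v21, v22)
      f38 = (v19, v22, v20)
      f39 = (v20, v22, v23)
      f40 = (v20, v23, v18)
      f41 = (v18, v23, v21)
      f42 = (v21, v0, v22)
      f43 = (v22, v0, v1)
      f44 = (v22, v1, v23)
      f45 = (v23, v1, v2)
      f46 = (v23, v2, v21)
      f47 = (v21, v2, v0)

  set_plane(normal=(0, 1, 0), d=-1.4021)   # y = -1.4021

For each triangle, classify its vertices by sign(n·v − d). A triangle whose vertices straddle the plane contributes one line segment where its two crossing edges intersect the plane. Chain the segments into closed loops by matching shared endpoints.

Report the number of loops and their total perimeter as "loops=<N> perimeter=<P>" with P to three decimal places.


Straddling triangles (16 of 48):
  (v12,v15,v13) [+-+] → (-2.17922, -1.4021, 0)–(-1.93003, -1.4021, 0.143879)  len=0.2877
  (v13,v15,v16) [+-+] → (-1.93003, -1.4021, 0.143879)–(-1.4021, -1.4021, 0.448697)  len=0.6096
  (v12,v17,v15) [++-] → (-1.4021, -1.4021, -0.448697)–(-2.17922, -1.4021, 0)  len=0.8974
  (v15,v18,v16) [--+] → (-1.25527, -1.4021, 0.483815)–(-1.4021, -1.4021, 0.448697)  len=0.1510
  (v16,v18,v19) [+--] → (-1.25527, -1.4021, 0.483815)–(-1.14161, -1.4021, 0.511)  len=0.1169
  (v16,v19,v17) [+-+] → (-1.14161, -1.4021, 0.511)–(-1.14161, -1.4021, -0.369014)  len=0.8800
  (v17,v19,v20) [+--] → (-1.14161, -1.4021, -0.369014)–(-1.14161, -1.4021, -0.511)  len=0.1420
  (v17,v20,v15) [+--] → (-1.14161, -1.4021, -0.511)–(-1.4021, -1.4021, -0.448697)  len=0.2678
  (v19,v21,v22) [--+] → (1.4021, -1.4021, 0.448697)–(1.14161, -1.4021, 0.511)  len=0.2678
  (v19,v22,v20) [-+-] → (1.14161, -1.4021, 0.511)–(1.14161, -1.4021, 0.369014)  len=0.1420
  (v20,v22,v23) [-++] → (1.14161, -1.4021, 0.369014)–(1.14161, -1.4021, -0.511)  len=0.8800
  (v20,v23,v18) [-+-] → (1.14161, -1.4021, -0.511)–(1.25527, -1.4021, -0.483815)  len=0.1169
  (v18,v23,v21) [-+-] → (1.25527, -1.4021, -0.483815)–(1.4021, -1.4021, -0.448697)  len=0.1510
  (v21,v0,v22) [-++] → (2.17922, -1.4021, 0)–(1.4021, -1.4021, 0.448697)  len=0.8974
  (v23,v2,v21) [++-] → (1.93003, -1.4021, -0.143879)–(1.4021, -1.4021, -0.448697)  len=0.6096
  (v21,v2,v0) [-++] → (1.93003, -1.4021, -0.143879)–(2.17922, -1.4021, 0)  len=0.2877

Chained into 2 loop(s):
  loop 1: 8 segments, perimeter = 3.3524
  loop 2: 8 segments, perimeter = 3.3524
Total perimeter = 6.705

loops=2 perimeter=6.705


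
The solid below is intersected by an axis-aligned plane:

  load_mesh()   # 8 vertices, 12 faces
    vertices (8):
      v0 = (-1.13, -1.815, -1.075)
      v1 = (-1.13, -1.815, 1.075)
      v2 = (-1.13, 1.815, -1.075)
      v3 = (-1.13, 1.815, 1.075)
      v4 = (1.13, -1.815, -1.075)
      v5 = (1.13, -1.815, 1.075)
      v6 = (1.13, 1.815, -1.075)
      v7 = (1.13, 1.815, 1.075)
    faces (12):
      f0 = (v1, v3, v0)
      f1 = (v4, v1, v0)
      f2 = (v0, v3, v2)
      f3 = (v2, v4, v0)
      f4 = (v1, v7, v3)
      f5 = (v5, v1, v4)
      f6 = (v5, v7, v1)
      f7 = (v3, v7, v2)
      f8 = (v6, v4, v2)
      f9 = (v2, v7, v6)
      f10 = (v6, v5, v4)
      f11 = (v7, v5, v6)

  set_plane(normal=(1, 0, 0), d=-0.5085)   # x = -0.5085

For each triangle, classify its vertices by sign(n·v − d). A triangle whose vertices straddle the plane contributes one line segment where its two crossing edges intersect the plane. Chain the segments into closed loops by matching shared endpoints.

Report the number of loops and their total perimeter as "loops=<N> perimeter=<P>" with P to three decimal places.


loops=1 perimeter=11.560

Straddling triangles (8 of 12):
  (v4,v1,v0) [+--] → (-0.5085, -1.815, 0.48375)–(-0.5085, -1.815, -1.075)  len=1.5587
  (v2,v4,v0) [-+-] → (-0.5085, 0.81675, -1.075)–(-0.5085, -1.815, -1.075)  len=2.6317
  (v1,v7,v3) [-+-] → (-0.5085, -0.81675, 1.075)–(-0.5085, 1.815, 1.075)  len=2.6317
  (v5,v1,v4) [+-+] → (-0.5085, -1.815, 1.075)–(-0.5085, -1.815, 0.48375)  len=0.5913
  (v5,v7,v1) [++-] → (-0.5085, -0.81675, 1.075)–(-0.5085, -1.815, 1.075)  len=0.9983
  (v3,v7,v2) [-+-] → (-0.5085, 1.815, 1.075)–(-0.5085, 1.815, -0.48375)  len=1.5587
  (v6,v4,v2) [++-] → (-0.5085, 0.81675, -1.075)–(-0.5085, 1.815, -1.075)  len=0.9983
  (v2,v7,v6) [-++] → (-0.5085, 1.815, -0.48375)–(-0.5085, 1.815, -1.075)  len=0.5913

Chained into 1 loop(s):
  loop 1: 8 segments, perimeter = 11.5600
Total perimeter = 11.560


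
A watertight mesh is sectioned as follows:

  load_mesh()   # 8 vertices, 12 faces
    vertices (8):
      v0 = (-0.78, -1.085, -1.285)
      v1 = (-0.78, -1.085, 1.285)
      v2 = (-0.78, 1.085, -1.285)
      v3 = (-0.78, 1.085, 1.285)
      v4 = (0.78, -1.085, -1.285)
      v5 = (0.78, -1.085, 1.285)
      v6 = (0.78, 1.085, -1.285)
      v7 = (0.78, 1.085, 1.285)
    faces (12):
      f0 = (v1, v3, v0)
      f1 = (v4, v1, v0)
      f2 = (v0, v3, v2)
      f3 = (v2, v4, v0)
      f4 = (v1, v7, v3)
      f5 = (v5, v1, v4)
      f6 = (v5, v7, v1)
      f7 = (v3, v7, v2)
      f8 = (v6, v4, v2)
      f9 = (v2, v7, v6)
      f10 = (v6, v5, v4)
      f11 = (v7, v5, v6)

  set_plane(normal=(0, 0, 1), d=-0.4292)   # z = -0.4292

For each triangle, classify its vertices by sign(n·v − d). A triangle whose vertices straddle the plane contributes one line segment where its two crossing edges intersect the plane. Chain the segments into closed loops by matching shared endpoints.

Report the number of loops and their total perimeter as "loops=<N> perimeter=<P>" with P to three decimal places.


Straddling triangles (8 of 12):
  (v1,v3,v0) [++-] → (-0.78, -0.362398, -0.4292)–(-0.78, -1.085, -0.4292)  len=0.7226
  (v4,v1,v0) [-+-] → (0.260526, -1.085, -0.4292)–(-0.78, -1.085, -0.4292)  len=1.0405
  (v0,v3,v2) [-+-] → (-0.78, -0.362398, -0.4292)–(-0.78, 1.085, -0.4292)  len=1.4474
  (v5,v1,v4) [++-] → (0.260526, -1.085, -0.4292)–(0.78, -1.085, -0.4292)  len=0.5195
  (v3,v7,v2) [++-] → (-0.260526, 1.085, -0.4292)–(-0.78, 1.085, -0.4292)  len=0.5195
  (v2,v7,v6) [-+-] → (-0.260526, 1.085, -0.4292)–(0.78, 1.085, -0.4292)  len=1.0405
  (v6,v5,v4) [-+-] → (0.78, 0.362398, -0.4292)–(0.78, -1.085, -0.4292)  len=1.4474
  (v7,v5,v6) [++-] → (0.78, 0.362398, -0.4292)–(0.78, 1.085, -0.4292)  len=0.7226

Chained into 1 loop(s):
  loop 1: 8 segments, perimeter = 7.4600
Total perimeter = 7.460

loops=1 perimeter=7.460


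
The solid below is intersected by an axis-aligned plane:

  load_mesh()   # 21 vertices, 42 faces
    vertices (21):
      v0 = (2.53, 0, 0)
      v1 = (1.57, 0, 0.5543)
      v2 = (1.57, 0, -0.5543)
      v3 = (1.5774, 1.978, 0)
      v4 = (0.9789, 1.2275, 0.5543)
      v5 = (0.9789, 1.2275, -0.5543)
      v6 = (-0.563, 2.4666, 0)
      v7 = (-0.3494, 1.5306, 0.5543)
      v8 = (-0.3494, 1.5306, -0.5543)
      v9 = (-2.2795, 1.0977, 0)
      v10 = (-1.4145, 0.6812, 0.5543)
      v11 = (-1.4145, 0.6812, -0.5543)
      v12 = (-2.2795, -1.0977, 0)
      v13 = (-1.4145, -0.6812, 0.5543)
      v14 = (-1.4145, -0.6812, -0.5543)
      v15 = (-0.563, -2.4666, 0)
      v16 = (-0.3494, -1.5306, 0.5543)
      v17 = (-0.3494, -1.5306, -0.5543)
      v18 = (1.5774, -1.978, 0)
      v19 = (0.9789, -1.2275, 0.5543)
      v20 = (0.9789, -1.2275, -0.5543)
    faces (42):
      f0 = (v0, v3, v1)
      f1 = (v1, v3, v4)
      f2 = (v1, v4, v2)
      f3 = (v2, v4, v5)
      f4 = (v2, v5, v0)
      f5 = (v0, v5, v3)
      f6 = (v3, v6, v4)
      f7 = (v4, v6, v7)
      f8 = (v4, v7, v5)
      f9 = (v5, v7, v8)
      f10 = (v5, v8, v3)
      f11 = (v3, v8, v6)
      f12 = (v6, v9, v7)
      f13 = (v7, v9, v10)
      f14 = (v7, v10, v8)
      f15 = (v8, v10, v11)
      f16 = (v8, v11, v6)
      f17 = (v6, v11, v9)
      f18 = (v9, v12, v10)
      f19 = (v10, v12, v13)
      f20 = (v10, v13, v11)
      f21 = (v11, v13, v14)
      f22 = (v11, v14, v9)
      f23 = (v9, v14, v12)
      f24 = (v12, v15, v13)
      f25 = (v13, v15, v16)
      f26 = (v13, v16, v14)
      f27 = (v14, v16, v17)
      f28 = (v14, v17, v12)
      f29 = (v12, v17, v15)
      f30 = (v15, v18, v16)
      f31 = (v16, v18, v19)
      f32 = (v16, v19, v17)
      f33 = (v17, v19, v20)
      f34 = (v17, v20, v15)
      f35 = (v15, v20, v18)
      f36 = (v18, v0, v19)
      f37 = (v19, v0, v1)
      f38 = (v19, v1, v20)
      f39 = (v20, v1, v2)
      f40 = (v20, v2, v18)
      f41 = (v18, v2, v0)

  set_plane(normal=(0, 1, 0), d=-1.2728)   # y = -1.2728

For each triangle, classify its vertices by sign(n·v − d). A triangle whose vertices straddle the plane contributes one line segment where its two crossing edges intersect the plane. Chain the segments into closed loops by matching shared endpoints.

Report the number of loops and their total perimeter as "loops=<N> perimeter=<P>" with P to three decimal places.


loops=2 perimeter=7.762

Straddling triangles (14 of 42):
  (v12,v15,v13) [+-+] → (-2.05994, -1.2728, 0)–(-1.13235, -1.2728, 0.37063)  len=0.9989
  (v13,v15,v16) [+--] → (-1.13235, -1.2728, 0.37063)–(-0.672667, -1.2728, 0.5543)  len=0.4950
  (v13,v16,v14) [+-+] → (-0.672667, -1.2728, 0.5543)–(-0.672667, -1.2728, 0.217831)  len=0.3365
  (v14,v16,v17) [+--] → (-0.672667, -1.2728, 0.217831)–(-0.672667, -1.2728, -0.5543)  len=0.7721
  (v14,v17,v12) [+-+] → (-0.672667, -1.2728, -0.5543)–(-1.49881, -1.2728, -0.224204)  len=0.8896
  (v12,v17,v15) [+--] → (-1.49881, -1.2728, -0.224204)–(-2.05994, -1.2728, 0)  len=0.6043
  (v16,v18,v19) [--+] → (1.01503, -1.2728, 0.520843)–(0.780378, -1.2728, 0.5543)  len=0.2370
  (v16,v19,v17) [-+-] → (0.780378, -1.2728, 0.5543)–(0.780378, -1.2728, 0.388613)  len=0.1657
  (v17,v19,v20) [-++] → (0.780378, -1.2728, 0.388613)–(0.780378, -1.2728, -0.5543)  len=0.9429
  (v17,v20,v15) [-+-] → (0.780378, -1.2728, -0.5543)–(0.92253, -1.2728, -0.534035)  len=0.1436
  (v15,v20,v18) [-+-] → (0.92253, -1.2728, -0.534035)–(1.01503, -1.2728, -0.520843)  len=0.0934
  (v18,v0,v19) [-++] → (1.91702, -1.2728, 0)–(1.01503, -1.2728, 0.520843)  len=1.0416
  (v20,v2,v18) [++-] → (1.57476, -1.2728, -0.19762)–(1.01503, -1.2728, -0.520843)  len=0.6464
  (v18,v2,v0) [-++] → (1.57476, -1.2728, -0.19762)–(1.91702, -1.2728, 0)  len=0.3952

Chained into 2 loop(s):
  loop 1: 6 segments, perimeter = 4.0964
  loop 2: 8 segments, perimeter = 3.6658
Total perimeter = 7.762


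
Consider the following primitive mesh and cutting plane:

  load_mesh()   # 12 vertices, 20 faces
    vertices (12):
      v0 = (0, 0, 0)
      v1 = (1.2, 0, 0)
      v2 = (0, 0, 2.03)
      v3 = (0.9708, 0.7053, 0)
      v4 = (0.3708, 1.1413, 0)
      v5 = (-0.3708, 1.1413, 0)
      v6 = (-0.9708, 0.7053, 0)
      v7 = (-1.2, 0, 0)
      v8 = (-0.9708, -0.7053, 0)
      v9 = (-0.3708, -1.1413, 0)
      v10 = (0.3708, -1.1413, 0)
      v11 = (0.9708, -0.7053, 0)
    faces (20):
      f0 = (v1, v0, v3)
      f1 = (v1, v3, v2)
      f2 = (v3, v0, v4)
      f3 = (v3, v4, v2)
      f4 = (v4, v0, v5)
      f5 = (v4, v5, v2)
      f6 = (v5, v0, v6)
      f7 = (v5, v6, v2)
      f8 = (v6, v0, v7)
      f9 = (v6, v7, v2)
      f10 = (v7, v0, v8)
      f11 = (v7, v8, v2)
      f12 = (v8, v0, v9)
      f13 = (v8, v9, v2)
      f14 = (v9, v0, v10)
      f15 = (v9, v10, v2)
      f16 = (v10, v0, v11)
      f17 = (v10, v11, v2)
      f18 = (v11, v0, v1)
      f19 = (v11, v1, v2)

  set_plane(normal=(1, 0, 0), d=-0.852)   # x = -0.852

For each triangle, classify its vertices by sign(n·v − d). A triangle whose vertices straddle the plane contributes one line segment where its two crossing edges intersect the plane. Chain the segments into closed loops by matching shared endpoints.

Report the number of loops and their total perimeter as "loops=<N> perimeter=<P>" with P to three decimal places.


loops=1 perimeter=3.601

Straddling triangles (8 of 20):
  (v5,v0,v6) [++-] → (-0.852, 0.61899, 0)–(-0.852, 0.791628, 0)  len=0.1726
  (v5,v6,v2) [+-+] → (-0.852, 0.791628, 0)–(-0.852, 0.61899, 0.248418)  len=0.3025
  (v6,v0,v7) [-+-] → (-0.852, 0.61899, 0)–(-0.852, 0, 0)  len=0.6190
  (v6,v7,v2) [--+] → (-0.852, 0, 0.5887)–(-0.852, 0.61899, 0.248418)  len=0.7064
  (v7,v0,v8) [-+-] → (-0.852, 0, 0)–(-0.852, -0.61899, 0)  len=0.6190
  (v7,v8,v2) [--+] → (-0.852, -0.61899, 0.248418)–(-0.852, 0, 0.5887)  len=0.7064
  (v8,v0,v9) [-++] → (-0.852, -0.61899, 0)–(-0.852, -0.791628, 0)  len=0.1726
  (v8,v9,v2) [-++] → (-0.852, -0.791628, 0)–(-0.852, -0.61899, 0.248418)  len=0.3025

Chained into 1 loop(s):
  loop 1: 8 segments, perimeter = 3.6010
Total perimeter = 3.601


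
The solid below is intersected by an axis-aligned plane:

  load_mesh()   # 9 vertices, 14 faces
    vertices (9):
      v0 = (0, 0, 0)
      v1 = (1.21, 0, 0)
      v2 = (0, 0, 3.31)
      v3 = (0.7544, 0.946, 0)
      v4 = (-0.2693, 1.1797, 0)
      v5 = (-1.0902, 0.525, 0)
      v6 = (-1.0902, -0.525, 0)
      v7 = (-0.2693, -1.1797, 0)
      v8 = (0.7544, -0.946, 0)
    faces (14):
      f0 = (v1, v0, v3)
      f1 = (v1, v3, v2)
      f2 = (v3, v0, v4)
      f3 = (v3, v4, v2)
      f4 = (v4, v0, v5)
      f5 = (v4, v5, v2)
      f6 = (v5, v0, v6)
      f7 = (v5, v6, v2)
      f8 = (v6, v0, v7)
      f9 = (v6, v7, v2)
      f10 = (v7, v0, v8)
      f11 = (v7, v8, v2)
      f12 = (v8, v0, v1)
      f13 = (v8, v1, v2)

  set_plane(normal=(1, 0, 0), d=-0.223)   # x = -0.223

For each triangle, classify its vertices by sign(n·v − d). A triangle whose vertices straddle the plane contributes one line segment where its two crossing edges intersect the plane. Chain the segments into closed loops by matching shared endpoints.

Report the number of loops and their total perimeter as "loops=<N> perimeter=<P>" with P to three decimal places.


loops=1 perimeter=8.233

Straddling triangles (10 of 14):
  (v3,v0,v4) [++-] → (-0.223, 0.976877, 0)–(-0.223, 1.16913, 0)  len=0.1923
  (v3,v4,v2) [+-+] → (-0.223, 1.16913, 0)–(-0.223, 0.976877, 0.569079)  len=0.6007
  (v4,v0,v5) [-+-] → (-0.223, 0.976877, 0)–(-0.223, 0.107389, 0)  len=0.8695
  (v4,v5,v2) [--+] → (-0.223, 0.107389, 2.63294)–(-0.223, 0.976877, 0.569079)  len=2.2395
  (v5,v0,v6) [-+-] → (-0.223, 0.107389, 0)–(-0.223, -0.107389, 0)  len=0.2148
  (v5,v6,v2) [--+] → (-0.223, -0.107389, 2.63294)–(-0.223, 0.107389, 2.63294)  len=0.2148
  (v6,v0,v7) [-+-] → (-0.223, -0.107389, 0)–(-0.223, -0.976877, 0)  len=0.8695
  (v6,v7,v2) [--+] → (-0.223, -0.976877, 0.569079)–(-0.223, -0.107389, 2.63294)  len=2.2395
  (v7,v0,v8) [-++] → (-0.223, -0.976877, 0)–(-0.223, -1.16913, 0)  len=0.1923
  (v7,v8,v2) [-++] → (-0.223, -1.16913, 0)–(-0.223, -0.976877, 0.569079)  len=0.6007

Chained into 1 loop(s):
  loop 1: 10 segments, perimeter = 8.2335
Total perimeter = 8.233


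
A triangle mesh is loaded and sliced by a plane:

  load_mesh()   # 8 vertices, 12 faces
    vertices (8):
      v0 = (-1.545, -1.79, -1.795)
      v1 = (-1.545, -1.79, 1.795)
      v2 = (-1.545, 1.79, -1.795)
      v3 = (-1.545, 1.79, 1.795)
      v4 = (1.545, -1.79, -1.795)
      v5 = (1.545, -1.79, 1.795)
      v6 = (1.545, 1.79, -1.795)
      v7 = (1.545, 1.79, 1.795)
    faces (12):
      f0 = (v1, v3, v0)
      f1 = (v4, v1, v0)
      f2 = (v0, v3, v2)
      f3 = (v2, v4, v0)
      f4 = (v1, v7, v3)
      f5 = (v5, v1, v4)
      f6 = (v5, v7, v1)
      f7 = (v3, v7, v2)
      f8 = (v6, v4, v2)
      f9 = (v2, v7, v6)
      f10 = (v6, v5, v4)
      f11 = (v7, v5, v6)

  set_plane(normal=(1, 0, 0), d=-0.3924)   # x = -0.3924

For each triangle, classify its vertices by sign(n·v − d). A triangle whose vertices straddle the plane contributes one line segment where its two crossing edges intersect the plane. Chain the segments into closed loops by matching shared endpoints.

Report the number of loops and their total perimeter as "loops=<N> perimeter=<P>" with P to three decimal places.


loops=1 perimeter=14.340

Straddling triangles (8 of 12):
  (v4,v1,v0) [+--] → (-0.3924, -1.79, 0.455895)–(-0.3924, -1.79, -1.795)  len=2.2509
  (v2,v4,v0) [-+-] → (-0.3924, 0.454625, -1.795)–(-0.3924, -1.79, -1.795)  len=2.2446
  (v1,v7,v3) [-+-] → (-0.3924, -0.454625, 1.795)–(-0.3924, 1.79, 1.795)  len=2.2446
  (v5,v1,v4) [+-+] → (-0.3924, -1.79, 1.795)–(-0.3924, -1.79, 0.455895)  len=1.3391
  (v5,v7,v1) [++-] → (-0.3924, -0.454625, 1.795)–(-0.3924, -1.79, 1.795)  len=1.3354
  (v3,v7,v2) [-+-] → (-0.3924, 1.79, 1.795)–(-0.3924, 1.79, -0.455895)  len=2.2509
  (v6,v4,v2) [++-] → (-0.3924, 0.454625, -1.795)–(-0.3924, 1.79, -1.795)  len=1.3354
  (v2,v7,v6) [-++] → (-0.3924, 1.79, -0.455895)–(-0.3924, 1.79, -1.795)  len=1.3391

Chained into 1 loop(s):
  loop 1: 8 segments, perimeter = 14.3400
Total perimeter = 14.340


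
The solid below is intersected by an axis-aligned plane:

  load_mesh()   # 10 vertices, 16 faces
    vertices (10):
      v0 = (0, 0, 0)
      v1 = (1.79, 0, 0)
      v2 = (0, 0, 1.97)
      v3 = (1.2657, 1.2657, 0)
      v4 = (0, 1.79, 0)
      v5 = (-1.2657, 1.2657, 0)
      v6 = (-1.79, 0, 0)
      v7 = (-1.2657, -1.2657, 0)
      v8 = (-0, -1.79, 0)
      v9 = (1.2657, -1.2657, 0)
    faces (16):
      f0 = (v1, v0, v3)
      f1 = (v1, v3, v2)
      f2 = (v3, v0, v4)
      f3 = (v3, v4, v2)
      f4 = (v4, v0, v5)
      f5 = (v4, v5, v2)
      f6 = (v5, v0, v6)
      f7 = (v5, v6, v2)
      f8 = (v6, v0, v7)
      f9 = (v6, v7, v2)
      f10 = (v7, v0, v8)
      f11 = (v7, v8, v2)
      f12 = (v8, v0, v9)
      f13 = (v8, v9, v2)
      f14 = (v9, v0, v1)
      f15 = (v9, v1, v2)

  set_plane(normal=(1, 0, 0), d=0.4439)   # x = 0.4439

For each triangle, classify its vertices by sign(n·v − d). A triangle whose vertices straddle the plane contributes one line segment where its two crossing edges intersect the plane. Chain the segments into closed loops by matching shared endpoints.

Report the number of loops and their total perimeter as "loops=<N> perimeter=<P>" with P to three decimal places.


Straddling triangles (8 of 16):
  (v1,v0,v3) [+-+] → (0.4439, 0, 0)–(0.4439, 0.4439, 0)  len=0.4439
  (v1,v3,v2) [++-] → (0.4439, 0.4439, 1.27909)–(0.4439, 0, 1.48146)  len=0.4879
  (v3,v0,v4) [+--] → (0.4439, 0.4439, 0)–(0.4439, 1.60612, 0)  len=1.1622
  (v3,v4,v2) [+--] → (0.4439, 1.60612, 0)–(0.4439, 0.4439, 1.27909)  len=1.7282
  (v8,v0,v9) [--+] → (0.4439, -0.4439, 0)–(0.4439, -1.60612, 0)  len=1.1622
  (v8,v9,v2) [-+-] → (0.4439, -1.60612, 0)–(0.4439, -0.4439, 1.27909)  len=1.7282
  (v9,v0,v1) [+-+] → (0.4439, -0.4439, 0)–(0.4439, 0, 0)  len=0.4439
  (v9,v1,v2) [++-] → (0.4439, 0, 1.48146)–(0.4439, -0.4439, 1.27909)  len=0.4879

Chained into 1 loop(s):
  loop 1: 8 segments, perimeter = 7.6444
Total perimeter = 7.644

loops=1 perimeter=7.644


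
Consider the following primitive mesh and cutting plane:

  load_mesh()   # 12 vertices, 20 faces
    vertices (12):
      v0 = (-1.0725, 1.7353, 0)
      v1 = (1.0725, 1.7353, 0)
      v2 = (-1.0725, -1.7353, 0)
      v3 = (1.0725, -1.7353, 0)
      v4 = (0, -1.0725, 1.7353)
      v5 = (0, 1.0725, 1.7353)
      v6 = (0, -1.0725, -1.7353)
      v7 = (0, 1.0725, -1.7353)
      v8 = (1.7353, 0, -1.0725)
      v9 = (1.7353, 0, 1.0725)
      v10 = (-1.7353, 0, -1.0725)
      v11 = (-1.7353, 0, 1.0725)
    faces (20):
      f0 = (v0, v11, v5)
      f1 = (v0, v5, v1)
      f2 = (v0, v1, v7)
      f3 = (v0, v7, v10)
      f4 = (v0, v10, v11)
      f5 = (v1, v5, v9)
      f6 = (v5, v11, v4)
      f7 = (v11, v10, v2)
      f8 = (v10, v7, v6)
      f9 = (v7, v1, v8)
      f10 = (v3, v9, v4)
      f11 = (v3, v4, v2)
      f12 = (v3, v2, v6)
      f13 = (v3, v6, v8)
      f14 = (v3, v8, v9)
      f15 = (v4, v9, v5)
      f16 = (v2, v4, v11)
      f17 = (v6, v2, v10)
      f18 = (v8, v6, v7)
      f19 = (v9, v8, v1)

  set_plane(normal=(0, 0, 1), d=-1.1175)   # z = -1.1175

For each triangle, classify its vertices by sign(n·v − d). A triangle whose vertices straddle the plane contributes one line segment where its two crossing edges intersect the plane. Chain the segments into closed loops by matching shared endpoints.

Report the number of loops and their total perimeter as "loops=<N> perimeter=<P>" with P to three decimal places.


Straddling triangles (8 of 20):
  (v0,v1,v7) [++-] → (0.381831, 1.30847, -1.1175)–(-0.381831, 1.30847, -1.1175)  len=0.7637
  (v0,v7,v10) [+-+] → (-0.381831, 1.30847, -1.1175)–(-1.61748, 0.0728161, -1.1175)  len=1.7475
  (v10,v7,v6) [+--] → (-1.61748, 0.0728161, -1.1175)–(-1.61748, -0.0728161, -1.1175)  len=0.1456
  (v7,v1,v8) [-++] → (0.381831, 1.30847, -1.1175)–(1.61748, 0.0728161, -1.1175)  len=1.7475
  (v3,v2,v6) [++-] → (-0.381831, -1.30847, -1.1175)–(0.381831, -1.30847, -1.1175)  len=0.7637
  (v3,v6,v8) [+-+] → (0.381831, -1.30847, -1.1175)–(1.61748, -0.0728161, -1.1175)  len=1.7475
  (v6,v2,v10) [-++] → (-0.381831, -1.30847, -1.1175)–(-1.61748, -0.0728161, -1.1175)  len=1.7475
  (v8,v6,v7) [+--] → (1.61748, -0.0728161, -1.1175)–(1.61748, 0.0728161, -1.1175)  len=0.1456

Chained into 1 loop(s):
  loop 1: 8 segments, perimeter = 8.8085
Total perimeter = 8.808

loops=1 perimeter=8.808


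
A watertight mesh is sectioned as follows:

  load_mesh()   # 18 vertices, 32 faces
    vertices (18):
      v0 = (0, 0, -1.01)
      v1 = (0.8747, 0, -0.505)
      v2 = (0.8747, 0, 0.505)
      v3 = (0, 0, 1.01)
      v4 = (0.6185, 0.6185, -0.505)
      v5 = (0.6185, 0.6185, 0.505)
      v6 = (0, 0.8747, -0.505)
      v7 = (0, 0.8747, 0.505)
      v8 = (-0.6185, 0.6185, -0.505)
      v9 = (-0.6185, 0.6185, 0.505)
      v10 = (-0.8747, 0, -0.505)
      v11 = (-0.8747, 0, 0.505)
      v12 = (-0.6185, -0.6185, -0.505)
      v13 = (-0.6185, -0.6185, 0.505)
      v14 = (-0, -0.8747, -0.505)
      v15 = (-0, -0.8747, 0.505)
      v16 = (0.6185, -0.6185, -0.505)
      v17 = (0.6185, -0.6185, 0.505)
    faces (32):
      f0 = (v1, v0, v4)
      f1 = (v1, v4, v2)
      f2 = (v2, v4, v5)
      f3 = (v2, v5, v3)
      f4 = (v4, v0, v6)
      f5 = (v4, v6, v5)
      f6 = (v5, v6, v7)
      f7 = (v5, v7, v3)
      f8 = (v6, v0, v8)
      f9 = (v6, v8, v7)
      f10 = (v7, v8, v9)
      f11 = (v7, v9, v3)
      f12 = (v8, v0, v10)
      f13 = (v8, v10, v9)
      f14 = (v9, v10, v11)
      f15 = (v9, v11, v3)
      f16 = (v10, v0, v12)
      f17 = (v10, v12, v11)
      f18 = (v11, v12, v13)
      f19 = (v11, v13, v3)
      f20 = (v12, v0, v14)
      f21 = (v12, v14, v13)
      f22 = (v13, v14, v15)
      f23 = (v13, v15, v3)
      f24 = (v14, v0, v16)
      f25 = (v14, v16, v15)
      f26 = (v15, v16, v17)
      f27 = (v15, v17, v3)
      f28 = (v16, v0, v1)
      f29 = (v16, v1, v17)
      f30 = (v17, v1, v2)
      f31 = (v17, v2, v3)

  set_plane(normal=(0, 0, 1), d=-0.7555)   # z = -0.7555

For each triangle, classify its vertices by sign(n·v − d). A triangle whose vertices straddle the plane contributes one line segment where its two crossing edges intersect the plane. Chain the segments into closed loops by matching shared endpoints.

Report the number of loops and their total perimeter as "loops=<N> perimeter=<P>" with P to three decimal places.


loops=1 perimeter=2.699

Straddling triangles (8 of 32):
  (v1,v0,v4) [+-+] → (0.440814, 0, -0.7555)–(0.3117, 0.3117, -0.7555)  len=0.3374
  (v4,v0,v6) [+-+] → (0.3117, 0.3117, -0.7555)–(0, 0.440814, -0.7555)  len=0.3374
  (v6,v0,v8) [+-+] → (0, 0.440814, -0.7555)–(-0.3117, 0.3117, -0.7555)  len=0.3374
  (v8,v0,v10) [+-+] → (-0.3117, 0.3117, -0.7555)–(-0.440814, 0, -0.7555)  len=0.3374
  (v10,v0,v12) [+-+] → (-0.440814, 0, -0.7555)–(-0.3117, -0.3117, -0.7555)  len=0.3374
  (v12,v0,v14) [+-+] → (-0.3117, -0.3117, -0.7555)–(0, -0.440814, -0.7555)  len=0.3374
  (v14,v0,v16) [+-+] → (0, -0.440814, -0.7555)–(0.3117, -0.3117, -0.7555)  len=0.3374
  (v16,v0,v1) [+-+] → (0.3117, -0.3117, -0.7555)–(0.440814, 0, -0.7555)  len=0.3374

Chained into 1 loop(s):
  loop 1: 8 segments, perimeter = 2.6991
Total perimeter = 2.699


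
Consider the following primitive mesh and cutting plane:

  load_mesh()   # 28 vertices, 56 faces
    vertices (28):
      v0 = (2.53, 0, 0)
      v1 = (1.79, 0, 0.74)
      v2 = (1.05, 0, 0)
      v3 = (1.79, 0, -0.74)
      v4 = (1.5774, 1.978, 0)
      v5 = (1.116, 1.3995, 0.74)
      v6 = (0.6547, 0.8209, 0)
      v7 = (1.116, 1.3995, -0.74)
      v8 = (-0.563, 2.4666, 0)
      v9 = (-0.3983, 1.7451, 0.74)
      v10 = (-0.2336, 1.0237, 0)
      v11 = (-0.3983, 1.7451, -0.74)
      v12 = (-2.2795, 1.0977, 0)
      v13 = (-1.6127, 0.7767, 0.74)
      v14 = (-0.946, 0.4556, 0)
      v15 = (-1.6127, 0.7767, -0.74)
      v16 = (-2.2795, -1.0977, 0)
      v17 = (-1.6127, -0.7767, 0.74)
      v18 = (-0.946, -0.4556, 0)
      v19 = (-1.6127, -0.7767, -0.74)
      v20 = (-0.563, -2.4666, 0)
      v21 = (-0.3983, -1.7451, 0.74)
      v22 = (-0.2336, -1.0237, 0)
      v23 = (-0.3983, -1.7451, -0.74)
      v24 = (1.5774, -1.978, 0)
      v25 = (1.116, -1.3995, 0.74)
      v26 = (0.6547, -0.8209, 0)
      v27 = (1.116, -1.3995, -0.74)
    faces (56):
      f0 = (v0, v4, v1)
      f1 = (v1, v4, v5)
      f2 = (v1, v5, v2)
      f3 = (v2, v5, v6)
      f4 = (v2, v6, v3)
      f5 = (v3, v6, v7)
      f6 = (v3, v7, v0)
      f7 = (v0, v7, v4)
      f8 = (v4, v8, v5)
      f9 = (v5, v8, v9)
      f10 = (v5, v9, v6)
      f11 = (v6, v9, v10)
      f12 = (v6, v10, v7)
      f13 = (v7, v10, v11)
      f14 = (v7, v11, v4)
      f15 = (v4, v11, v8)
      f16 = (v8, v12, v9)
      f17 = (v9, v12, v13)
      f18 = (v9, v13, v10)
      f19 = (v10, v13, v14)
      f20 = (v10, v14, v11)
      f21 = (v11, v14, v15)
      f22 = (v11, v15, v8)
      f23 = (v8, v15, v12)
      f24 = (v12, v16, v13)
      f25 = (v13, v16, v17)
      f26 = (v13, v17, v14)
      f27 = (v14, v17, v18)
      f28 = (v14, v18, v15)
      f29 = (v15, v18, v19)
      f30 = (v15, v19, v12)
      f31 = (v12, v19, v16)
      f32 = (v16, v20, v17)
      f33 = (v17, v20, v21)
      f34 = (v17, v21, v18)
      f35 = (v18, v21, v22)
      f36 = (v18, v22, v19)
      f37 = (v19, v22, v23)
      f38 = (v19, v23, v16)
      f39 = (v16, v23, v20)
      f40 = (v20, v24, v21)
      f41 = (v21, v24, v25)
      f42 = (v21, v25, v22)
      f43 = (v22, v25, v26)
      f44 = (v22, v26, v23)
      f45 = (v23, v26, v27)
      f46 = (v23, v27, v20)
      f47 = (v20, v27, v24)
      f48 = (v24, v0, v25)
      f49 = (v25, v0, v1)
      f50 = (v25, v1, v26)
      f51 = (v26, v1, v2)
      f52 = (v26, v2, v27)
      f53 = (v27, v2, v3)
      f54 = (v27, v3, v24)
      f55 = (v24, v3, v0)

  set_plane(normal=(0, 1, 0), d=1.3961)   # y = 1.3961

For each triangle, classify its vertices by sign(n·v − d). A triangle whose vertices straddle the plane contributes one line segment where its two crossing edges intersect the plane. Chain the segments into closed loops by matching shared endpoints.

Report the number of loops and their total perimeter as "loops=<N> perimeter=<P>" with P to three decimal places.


Straddling triangles (18 of 56):
  (v0,v4,v1) [-+-] → (1.85764, 1.3961, 0)–(1.63994, 1.3961, 0.217698)  len=0.3079
  (v1,v4,v5) [-++] → (1.63994, 1.3961, 0.217698)–(1.11764, 1.3961, 0.74)  len=0.7386
  (v1,v5,v2) [-+-] → (1.11764, 1.3961, 0.74)–(1.11584, 1.3961, 0.738202)  len=0.0025
  (v2,v5,v6) [-+-] → (1.11584, 1.3961, 0.738202)–(1.11329, 1.3961, 0.735652)  len=0.0036
  (v3,v6,v7) [--+] → (1.11329, 1.3961, -0.735652)–(1.11764, 1.3961, -0.74)  len=0.0061
  (v3,v7,v0) [-+-] → (1.11764, 1.3961, -0.74)–(1.11944, 1.3961, -0.738202)  len=0.0025
  (v0,v7,v4) [-++] → (1.11944, 1.3961, -0.738202)–(1.85764, 1.3961, 0)  len=1.0440
  (v5,v9,v6) [++-] → (-0.000662043, 1.3961, 0.460558)–(1.11329, 1.3961, 0.735652)  len=1.1474
  (v6,v9,v10) [-+-] → (-0.000662043, 1.3961, 0.460558)–(-0.318621, 1.3961, 0.382002)  len=0.3275
  (v6,v10,v7) [--+] → (1.10379, 1.3961, -0.733305)–(1.11329, 1.3961, -0.735652)  len=0.0098
  (v7,v10,v11) [+-+] → (1.10379, 1.3961, -0.733305)–(-0.318621, 1.3961, -0.382002)  len=1.4652
  (v8,v12,v9) [+-+] → (-1.90533, 1.3961, 0)–(-1.41242, 1.3961, 0.341081)  len=0.5994
  (v9,v12,v13) [+--] → (-1.41242, 1.3961, 0.341081)–(-0.835956, 1.3961, 0.74)  len=0.7010
  (v9,v13,v10) [+--] → (-0.835956, 1.3961, 0.74)–(-0.318621, 1.3961, 0.382002)  len=0.6291
  (v10,v14,v11) [--+] → (-0.546534, 1.3961, -0.539721)–(-0.318621, 1.3961, -0.382002)  len=0.2772
  (v11,v14,v15) [+--] → (-0.546534, 1.3961, -0.539721)–(-0.835956, 1.3961, -0.74)  len=0.3520
  (v11,v15,v8) [+-+] → (-0.835956, 1.3961, -0.74)–(-1.22795, 1.3961, -0.468767)  len=0.4767
  (v8,v15,v12) [+--] → (-1.22795, 1.3961, -0.468767)–(-1.90533, 1.3961, 0)  len=0.8238

Chained into 1 loop(s):
  loop 1: 18 segments, perimeter = 8.9144
Total perimeter = 8.914

loops=1 perimeter=8.914


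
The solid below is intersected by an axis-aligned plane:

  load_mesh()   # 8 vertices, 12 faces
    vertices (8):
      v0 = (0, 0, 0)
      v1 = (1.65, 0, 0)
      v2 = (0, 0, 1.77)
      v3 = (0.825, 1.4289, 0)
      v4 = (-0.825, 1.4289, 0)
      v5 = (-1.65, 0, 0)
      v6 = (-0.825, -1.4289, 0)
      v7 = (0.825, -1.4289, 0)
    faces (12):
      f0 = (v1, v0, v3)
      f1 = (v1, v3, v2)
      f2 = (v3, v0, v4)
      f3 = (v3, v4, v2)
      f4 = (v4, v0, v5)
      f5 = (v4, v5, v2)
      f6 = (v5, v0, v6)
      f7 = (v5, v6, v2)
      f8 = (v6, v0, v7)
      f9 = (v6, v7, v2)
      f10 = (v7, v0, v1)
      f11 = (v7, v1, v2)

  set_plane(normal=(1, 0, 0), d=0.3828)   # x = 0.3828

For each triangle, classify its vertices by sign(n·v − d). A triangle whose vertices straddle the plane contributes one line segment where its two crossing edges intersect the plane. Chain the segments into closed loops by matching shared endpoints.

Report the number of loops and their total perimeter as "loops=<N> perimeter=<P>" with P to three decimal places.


Straddling triangles (8 of 12):
  (v1,v0,v3) [+-+] → (0.3828, 0, 0)–(0.3828, 0.66301, 0)  len=0.6630
  (v1,v3,v2) [++-] → (0.3828, 0.66301, 0.94872)–(0.3828, 0, 1.35936)  len=0.7799
  (v3,v0,v4) [+--] → (0.3828, 0.66301, 0)–(0.3828, 1.4289, 0)  len=0.7659
  (v3,v4,v2) [+--] → (0.3828, 1.4289, 0)–(0.3828, 0.66301, 0.94872)  len=1.2193
  (v6,v0,v7) [--+] → (0.3828, -0.66301, 0)–(0.3828, -1.4289, 0)  len=0.7659
  (v6,v7,v2) [-+-] → (0.3828, -1.4289, 0)–(0.3828, -0.66301, 0.94872)  len=1.2193
  (v7,v0,v1) [+-+] → (0.3828, -0.66301, 0)–(0.3828, 0, 0)  len=0.6630
  (v7,v1,v2) [++-] → (0.3828, 0, 1.35936)–(0.3828, -0.66301, 0.94872)  len=0.7799

Chained into 1 loop(s):
  loop 1: 8 segments, perimeter = 6.8561
Total perimeter = 6.856

loops=1 perimeter=6.856


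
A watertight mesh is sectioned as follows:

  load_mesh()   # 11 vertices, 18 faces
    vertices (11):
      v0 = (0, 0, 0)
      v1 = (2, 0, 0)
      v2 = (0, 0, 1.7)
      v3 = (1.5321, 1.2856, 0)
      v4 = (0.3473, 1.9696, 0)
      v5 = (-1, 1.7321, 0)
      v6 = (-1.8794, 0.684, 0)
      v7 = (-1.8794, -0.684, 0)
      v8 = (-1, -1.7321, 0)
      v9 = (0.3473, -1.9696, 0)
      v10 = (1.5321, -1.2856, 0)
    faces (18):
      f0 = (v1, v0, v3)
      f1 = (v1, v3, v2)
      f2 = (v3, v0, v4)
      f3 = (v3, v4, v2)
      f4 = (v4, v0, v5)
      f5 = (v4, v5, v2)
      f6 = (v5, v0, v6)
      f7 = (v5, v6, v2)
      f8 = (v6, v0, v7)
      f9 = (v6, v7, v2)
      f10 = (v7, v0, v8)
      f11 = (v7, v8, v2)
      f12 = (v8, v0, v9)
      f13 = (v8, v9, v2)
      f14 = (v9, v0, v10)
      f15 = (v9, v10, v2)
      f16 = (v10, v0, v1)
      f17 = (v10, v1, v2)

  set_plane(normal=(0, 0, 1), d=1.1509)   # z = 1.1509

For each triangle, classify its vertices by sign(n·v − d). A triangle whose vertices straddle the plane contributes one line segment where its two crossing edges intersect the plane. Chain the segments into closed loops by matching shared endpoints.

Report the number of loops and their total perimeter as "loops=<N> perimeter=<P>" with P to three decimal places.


loops=1 perimeter=3.977

Straddling triangles (9 of 18):
  (v1,v3,v2) [--+] → (0.494868, 0.415249, 1.1509)–(0.646, 0, 1.1509)  len=0.4419
  (v3,v4,v2) [--+] → (0.112178, 0.636181, 1.1509)–(0.494868, 0.415249, 1.1509)  len=0.4419
  (v4,v5,v2) [--+] → (-0.323, 0.559468, 1.1509)–(0.112178, 0.636181, 1.1509)  len=0.4419
  (v5,v6,v2) [--+] → (-0.607046, 0.220932, 1.1509)–(-0.323, 0.559468, 1.1509)  len=0.4419
  (v6,v7,v2) [--+] → (-0.607046, -0.220932, 1.1509)–(-0.607046, 0.220932, 1.1509)  len=0.4419
  (v7,v8,v2) [--+] → (-0.323, -0.559468, 1.1509)–(-0.607046, -0.220932, 1.1509)  len=0.4419
  (v8,v9,v2) [--+] → (0.112178, -0.636181, 1.1509)–(-0.323, -0.559468, 1.1509)  len=0.4419
  (v9,v10,v2) [--+] → (0.494868, -0.415249, 1.1509)–(0.112178, -0.636181, 1.1509)  len=0.4419
  (v10,v1,v2) [--+] → (0.646, 0, 1.1509)–(0.494868, -0.415249, 1.1509)  len=0.4419

Chained into 1 loop(s):
  loop 1: 9 segments, perimeter = 3.9770
Total perimeter = 3.977


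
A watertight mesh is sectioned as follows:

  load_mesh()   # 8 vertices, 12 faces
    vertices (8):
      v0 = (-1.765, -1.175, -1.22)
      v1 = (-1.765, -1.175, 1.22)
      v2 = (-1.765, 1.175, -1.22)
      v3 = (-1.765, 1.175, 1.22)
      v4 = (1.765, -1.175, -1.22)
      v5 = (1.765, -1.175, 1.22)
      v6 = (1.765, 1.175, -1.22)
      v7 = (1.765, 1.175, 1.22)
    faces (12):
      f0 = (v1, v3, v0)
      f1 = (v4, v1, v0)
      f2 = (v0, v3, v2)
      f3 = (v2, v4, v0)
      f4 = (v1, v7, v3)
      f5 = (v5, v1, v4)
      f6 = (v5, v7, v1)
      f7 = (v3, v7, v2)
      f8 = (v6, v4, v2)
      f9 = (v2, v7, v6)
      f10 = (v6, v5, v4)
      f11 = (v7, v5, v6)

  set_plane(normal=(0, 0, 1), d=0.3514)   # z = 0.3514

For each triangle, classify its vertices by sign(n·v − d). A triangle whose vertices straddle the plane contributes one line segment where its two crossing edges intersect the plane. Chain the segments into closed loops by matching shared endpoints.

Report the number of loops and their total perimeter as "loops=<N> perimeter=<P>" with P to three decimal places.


Straddling triangles (8 of 12):
  (v1,v3,v0) [++-] → (-1.765, 0.338439, 0.3514)–(-1.765, -1.175, 0.3514)  len=1.5134
  (v4,v1,v0) [-+-] → (-0.508378, -1.175, 0.3514)–(-1.765, -1.175, 0.3514)  len=1.2566
  (v0,v3,v2) [-+-] → (-1.765, 0.338439, 0.3514)–(-1.765, 1.175, 0.3514)  len=0.8366
  (v5,v1,v4) [++-] → (-0.508378, -1.175, 0.3514)–(1.765, -1.175, 0.3514)  len=2.2734
  (v3,v7,v2) [++-] → (0.508378, 1.175, 0.3514)–(-1.765, 1.175, 0.3514)  len=2.2734
  (v2,v7,v6) [-+-] → (0.508378, 1.175, 0.3514)–(1.765, 1.175, 0.3514)  len=1.2566
  (v6,v5,v4) [-+-] → (1.765, -0.338439, 0.3514)–(1.765, -1.175, 0.3514)  len=0.8366
  (v7,v5,v6) [++-] → (1.765, -0.338439, 0.3514)–(1.765, 1.175, 0.3514)  len=1.5134

Chained into 1 loop(s):
  loop 1: 8 segments, perimeter = 11.7600
Total perimeter = 11.760

loops=1 perimeter=11.760
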